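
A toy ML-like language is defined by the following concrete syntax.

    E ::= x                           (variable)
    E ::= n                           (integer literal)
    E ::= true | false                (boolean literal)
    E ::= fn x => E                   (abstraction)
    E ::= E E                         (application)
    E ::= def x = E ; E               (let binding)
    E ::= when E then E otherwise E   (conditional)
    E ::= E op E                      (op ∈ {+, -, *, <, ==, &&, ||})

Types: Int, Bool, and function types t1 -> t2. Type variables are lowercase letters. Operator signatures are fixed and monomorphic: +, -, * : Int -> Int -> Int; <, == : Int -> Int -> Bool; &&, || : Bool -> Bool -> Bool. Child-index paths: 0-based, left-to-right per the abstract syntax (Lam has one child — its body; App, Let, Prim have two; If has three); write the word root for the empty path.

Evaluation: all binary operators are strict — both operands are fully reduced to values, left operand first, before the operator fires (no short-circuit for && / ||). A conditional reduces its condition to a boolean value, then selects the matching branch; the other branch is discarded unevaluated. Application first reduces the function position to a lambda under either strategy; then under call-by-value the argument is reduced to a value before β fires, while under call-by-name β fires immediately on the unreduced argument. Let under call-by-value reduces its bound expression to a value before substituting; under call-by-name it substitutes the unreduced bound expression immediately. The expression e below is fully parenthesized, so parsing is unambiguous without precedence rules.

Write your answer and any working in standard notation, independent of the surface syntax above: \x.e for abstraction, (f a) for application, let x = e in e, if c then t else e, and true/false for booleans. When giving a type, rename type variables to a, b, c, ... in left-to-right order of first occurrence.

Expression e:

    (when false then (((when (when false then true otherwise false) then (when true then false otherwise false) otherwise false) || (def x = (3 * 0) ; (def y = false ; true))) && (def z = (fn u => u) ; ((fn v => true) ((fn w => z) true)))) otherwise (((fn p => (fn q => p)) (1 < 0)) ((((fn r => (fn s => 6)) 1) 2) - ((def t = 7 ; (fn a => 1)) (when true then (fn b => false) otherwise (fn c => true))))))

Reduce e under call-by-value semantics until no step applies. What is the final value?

Trace:
step 0: (if false then (((if (if false then true else false) then (if true then false else false) else false) || (let x = (3 * 0) in (let y = false in true))) && (let z = (\u.u) in ((\v.true) ((\w.z) true)))) else (((\p.(\q.p)) (1 < 0)) ((((\r.(\s.6)) 1) 2) - ((let t = 7 in (\a.1)) (if true then (\b.false) else (\c.true))))))
step 1: [if@root] (((\p.(\q.p)) (1 < 0)) ((((\r.(\s.6)) 1) 2) - ((let t = 7 in (\a.1)) (if true then (\b.false) else (\c.true)))))
step 2: [delta@0.1] (((\p.(\q.p)) false) ((((\r.(\s.6)) 1) 2) - ((let t = 7 in (\a.1)) (if true then (\b.false) else (\c.true)))))
step 3: [beta@0] ((\q.false) ((((\r.(\s.6)) 1) 2) - ((let t = 7 in (\a.1)) (if true then (\b.false) else (\c.true)))))
step 4: [beta@1.0.0] ((\q.false) (((\s.6) 2) - ((let t = 7 in (\a.1)) (if true then (\b.false) else (\c.true)))))
step 5: [beta@1.0] ((\q.false) (6 - ((let t = 7 in (\a.1)) (if true then (\b.false) else (\c.true)))))
step 6: [let@1.1.0] ((\q.false) (6 - ((\a.1) (if true then (\b.false) else (\c.true)))))
step 7: [if@1.1.1] ((\q.false) (6 - ((\a.1) (\b.false))))
step 8: [beta@1.1] ((\q.false) (6 - 1))
step 9: [delta@1] ((\q.false) 5)
step 10: [beta@root] false

Answer: false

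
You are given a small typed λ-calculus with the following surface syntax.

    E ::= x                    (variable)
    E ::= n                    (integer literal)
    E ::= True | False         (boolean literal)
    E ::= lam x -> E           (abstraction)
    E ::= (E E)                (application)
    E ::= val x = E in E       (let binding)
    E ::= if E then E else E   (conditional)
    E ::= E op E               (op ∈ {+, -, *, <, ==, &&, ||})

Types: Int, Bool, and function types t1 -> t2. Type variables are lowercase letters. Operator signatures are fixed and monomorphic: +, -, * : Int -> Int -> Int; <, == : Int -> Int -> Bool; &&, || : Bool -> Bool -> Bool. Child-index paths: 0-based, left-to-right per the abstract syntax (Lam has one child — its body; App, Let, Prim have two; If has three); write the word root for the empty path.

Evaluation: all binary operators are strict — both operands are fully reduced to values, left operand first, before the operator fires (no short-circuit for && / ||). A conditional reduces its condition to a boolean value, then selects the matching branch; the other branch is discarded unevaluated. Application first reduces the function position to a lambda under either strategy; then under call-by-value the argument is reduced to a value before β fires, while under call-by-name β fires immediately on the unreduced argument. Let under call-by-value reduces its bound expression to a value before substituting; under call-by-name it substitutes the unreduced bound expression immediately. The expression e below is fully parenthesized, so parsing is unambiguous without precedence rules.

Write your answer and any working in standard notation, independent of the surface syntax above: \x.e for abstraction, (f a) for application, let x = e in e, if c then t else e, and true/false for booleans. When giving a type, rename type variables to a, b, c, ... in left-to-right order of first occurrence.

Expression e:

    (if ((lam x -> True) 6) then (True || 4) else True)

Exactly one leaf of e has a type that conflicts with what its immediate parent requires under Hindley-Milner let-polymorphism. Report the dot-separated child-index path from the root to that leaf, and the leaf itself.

Derivation:
\x._ : a -> Bool
  unify a -> Bool ~ Int -> b
  unify a ~ Int
  unify Bool ~ b
_ _ : Bool
  unify Bool ~ Bool
  unify Bool ~ Bool
  unify Int ~ Bool
  FAIL: mismatch Int ~ Bool

Answer: 1.1 : 4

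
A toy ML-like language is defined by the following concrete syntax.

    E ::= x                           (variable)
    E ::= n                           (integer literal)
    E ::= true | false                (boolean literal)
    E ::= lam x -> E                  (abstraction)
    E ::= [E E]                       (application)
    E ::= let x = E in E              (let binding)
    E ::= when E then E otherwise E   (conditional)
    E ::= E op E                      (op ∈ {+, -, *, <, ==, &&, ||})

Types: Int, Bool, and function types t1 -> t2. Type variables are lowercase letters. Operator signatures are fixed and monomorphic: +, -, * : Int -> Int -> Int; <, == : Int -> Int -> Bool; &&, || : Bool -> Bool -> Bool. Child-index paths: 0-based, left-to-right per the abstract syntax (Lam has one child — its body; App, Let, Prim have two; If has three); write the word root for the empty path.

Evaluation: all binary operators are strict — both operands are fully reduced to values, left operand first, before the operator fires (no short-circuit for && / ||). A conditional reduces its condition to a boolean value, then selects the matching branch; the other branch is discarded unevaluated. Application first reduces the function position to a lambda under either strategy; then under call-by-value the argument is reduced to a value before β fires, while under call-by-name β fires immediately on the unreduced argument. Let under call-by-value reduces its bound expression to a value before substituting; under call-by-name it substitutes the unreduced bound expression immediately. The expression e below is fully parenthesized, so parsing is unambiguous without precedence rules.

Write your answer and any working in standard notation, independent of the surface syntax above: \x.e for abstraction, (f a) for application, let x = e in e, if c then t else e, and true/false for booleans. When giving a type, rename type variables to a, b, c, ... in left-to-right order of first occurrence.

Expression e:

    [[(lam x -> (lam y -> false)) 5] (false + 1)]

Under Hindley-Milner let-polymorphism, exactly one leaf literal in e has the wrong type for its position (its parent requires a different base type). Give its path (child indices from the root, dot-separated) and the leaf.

Answer: 1.0 : false

Trace:
\y._ : b -> Bool
\x._ : a -> b -> Bool
  unify a -> b -> Bool ~ Int -> c
  unify a ~ Int
  unify b -> Bool ~ c
_ _ : b -> Bool
  unify Bool ~ Int
  FAIL: mismatch Bool ~ Int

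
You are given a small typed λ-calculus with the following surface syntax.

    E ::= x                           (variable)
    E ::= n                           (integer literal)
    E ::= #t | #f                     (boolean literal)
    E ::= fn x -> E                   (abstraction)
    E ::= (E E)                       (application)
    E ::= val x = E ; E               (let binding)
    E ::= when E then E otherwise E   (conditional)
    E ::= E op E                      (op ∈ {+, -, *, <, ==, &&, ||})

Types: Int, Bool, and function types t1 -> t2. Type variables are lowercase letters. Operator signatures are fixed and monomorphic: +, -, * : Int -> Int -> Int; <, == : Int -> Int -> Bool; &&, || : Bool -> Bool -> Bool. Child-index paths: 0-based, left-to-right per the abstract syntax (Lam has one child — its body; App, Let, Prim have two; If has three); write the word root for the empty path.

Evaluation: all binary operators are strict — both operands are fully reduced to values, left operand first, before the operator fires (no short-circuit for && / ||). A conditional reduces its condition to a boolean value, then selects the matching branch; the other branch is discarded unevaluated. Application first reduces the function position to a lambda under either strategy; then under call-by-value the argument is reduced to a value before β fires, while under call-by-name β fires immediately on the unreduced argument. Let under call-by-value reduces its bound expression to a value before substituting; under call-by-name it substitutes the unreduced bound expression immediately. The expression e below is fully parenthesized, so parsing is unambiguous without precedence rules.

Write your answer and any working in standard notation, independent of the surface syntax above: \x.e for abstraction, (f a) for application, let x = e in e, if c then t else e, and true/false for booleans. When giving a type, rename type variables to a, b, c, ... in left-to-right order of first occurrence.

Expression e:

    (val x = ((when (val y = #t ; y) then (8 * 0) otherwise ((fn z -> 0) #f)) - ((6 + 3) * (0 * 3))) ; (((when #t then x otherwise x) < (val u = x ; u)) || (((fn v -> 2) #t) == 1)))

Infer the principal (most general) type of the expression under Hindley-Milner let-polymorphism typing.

Answer: Bool

Trace:
let y : Bool
y : Bool
  unify Bool ~ Bool
  unify Int ~ Int
  unify Int ~ Int
\z._ : a -> Int
  unify a -> Int ~ Bool -> b
  unify a ~ Bool
  unify Int ~ b
_ _ : Int
  unify Int ~ Int
  unify Int ~ Int
  unify Int ~ Int
  unify Int ~ Int
  unify Int ~ Int
  unify Int ~ Int
  unify Int ~ Int
  unify Int ~ Int
  unify Int ~ Int
let x : Int
  unify Bool ~ Bool
x : Int
x : Int
  unify Int ~ Int
  unify Int ~ Int
x : Int
let u : Int
u : Int
  unify Int ~ Int
  unify Bool ~ Bool
\v._ : c -> Int
  unify c -> Int ~ Bool -> d
  unify c ~ Bool
  unify Int ~ d
_ _ : Int
  unify Int ~ Int
  unify Int ~ Int
  unify Bool ~ Bool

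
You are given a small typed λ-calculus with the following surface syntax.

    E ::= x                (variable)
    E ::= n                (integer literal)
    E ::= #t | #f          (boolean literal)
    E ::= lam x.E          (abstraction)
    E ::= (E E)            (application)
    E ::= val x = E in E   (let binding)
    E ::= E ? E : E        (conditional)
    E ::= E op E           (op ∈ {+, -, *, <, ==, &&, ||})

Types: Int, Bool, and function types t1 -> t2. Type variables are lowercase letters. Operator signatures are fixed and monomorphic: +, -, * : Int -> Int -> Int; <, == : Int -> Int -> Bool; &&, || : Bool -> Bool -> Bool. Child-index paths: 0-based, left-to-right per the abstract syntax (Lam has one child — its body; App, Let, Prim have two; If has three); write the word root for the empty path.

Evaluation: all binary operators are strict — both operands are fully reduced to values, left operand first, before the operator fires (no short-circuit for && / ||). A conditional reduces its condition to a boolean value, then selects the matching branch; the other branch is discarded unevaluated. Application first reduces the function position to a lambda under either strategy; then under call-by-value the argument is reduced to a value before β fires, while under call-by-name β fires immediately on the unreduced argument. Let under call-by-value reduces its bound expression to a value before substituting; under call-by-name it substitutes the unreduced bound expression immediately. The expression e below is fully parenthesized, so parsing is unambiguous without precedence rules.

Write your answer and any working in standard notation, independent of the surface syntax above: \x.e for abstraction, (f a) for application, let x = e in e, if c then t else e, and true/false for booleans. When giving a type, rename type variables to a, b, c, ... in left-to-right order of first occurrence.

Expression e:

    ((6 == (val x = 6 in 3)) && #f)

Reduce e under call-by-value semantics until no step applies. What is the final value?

Answer: false

Working:
step 0: ((6 == (let x = 6 in 3)) && false)
step 1: [let@0.1] ((6 == 3) && false)
step 2: [delta@0] (false && false)
step 3: [delta@root] false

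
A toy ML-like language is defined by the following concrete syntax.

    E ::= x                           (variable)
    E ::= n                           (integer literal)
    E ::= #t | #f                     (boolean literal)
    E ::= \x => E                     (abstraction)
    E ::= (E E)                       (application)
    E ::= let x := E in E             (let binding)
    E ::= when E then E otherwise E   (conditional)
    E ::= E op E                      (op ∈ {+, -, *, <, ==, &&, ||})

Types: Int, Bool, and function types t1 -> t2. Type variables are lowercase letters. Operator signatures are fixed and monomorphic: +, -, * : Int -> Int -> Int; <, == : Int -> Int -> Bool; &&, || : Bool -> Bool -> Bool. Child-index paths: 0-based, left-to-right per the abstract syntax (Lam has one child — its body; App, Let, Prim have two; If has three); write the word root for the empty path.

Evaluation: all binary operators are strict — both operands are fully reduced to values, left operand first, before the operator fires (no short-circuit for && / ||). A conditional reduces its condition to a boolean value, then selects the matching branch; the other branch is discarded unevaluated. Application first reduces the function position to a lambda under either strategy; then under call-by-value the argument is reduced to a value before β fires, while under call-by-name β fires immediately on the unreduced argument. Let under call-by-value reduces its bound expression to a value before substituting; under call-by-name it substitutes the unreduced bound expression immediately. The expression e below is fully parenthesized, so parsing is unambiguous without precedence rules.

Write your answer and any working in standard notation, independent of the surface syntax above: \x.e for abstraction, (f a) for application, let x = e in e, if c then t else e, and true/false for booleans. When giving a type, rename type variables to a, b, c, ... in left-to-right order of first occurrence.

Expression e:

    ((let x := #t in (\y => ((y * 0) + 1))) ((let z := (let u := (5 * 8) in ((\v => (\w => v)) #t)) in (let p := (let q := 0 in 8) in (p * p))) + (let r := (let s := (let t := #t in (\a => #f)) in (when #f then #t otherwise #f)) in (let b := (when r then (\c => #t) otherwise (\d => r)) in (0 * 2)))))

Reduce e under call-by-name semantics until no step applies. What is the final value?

Working:
step 0: ((let x = true in (\y.((y * 0) + 1))) ((let z = (let u = (5 * 8) in ((\v.(\w.v)) true)) in (let p = (let q = 0 in 8) in (p * p))) + (let r = (let s = (let t = true in (\a.false)) in (if false then true else false)) in (let b = (if r then (\c.true) else (\d.r)) in (0 * 2)))))
step 1: [let@0] ((\y.((y * 0) + 1)) ((let z = (let u = (5 * 8) in ((\v.(\w.v)) true)) in (let p = (let q = 0 in 8) in (p * p))) + (let r = (let s = (let t = true in (\a.false)) in (if false then true else false)) in (let b = (if r then (\c.true) else (\d.r)) in (0 * 2)))))
step 2: [beta@root] ((((let z = (let u = (5 * 8) in ((\v.(\w.v)) true)) in (let p = (let q = 0 in 8) in (p * p))) + (let r = (let s = (let t = true in (\a.false)) in (if false then true else false)) in (let b = (if r then (\c.true) else (\d.r)) in (0 * 2)))) * 0) + 1)
step 3: [let@0.0.0] ((((let p = (let q = 0 in 8) in (p * p)) + (let r = (let s = (let t = true in (\a.false)) in (if false then true else false)) in (let b = (if r then (\c.true) else (\d.r)) in (0 * 2)))) * 0) + 1)
step 4: [let@0.0.0] (((((let q = 0 in 8) * (let q = 0 in 8)) + (let r = (let s = (let t = true in (\a.false)) in (if false then true else false)) in (let b = (if r then (\c.true) else (\d.r)) in (0 * 2)))) * 0) + 1)
step 5: [let@0.0.0.0] ((((8 * (let q = 0 in 8)) + (let r = (let s = (let t = true in (\a.false)) in (if false then true else false)) in (let b = (if r then (\c.true) else (\d.r)) in (0 * 2)))) * 0) + 1)
step 6: [let@0.0.0.1] ((((8 * 8) + (let r = (let s = (let t = true in (\a.false)) in (if false then true else false)) in (let b = (if r then (\c.true) else (\d.r)) in (0 * 2)))) * 0) + 1)
step 7: [delta@0.0.0] (((64 + (let r = (let s = (let t = true in (\a.false)) in (if false then true else false)) in (let b = (if r then (\c.true) else (\d.r)) in (0 * 2)))) * 0) + 1)
step 8: [let@0.0.1] (((64 + (let b = (if (let s = (let t = true in (\a.false)) in (if false then true else false)) then (\c.true) else (\d.(let s = (let t = true in (\a.false)) in (if false then true else false)))) in (0 * 2))) * 0) + 1)
step 9: [let@0.0.1] (((64 + (0 * 2)) * 0) + 1)
step 10: [delta@0.0.1] (((64 + 0) * 0) + 1)
step 11: [delta@0.0] ((64 * 0) + 1)
step 12: [delta@0] (0 + 1)
step 13: [delta@root] 1

Answer: 1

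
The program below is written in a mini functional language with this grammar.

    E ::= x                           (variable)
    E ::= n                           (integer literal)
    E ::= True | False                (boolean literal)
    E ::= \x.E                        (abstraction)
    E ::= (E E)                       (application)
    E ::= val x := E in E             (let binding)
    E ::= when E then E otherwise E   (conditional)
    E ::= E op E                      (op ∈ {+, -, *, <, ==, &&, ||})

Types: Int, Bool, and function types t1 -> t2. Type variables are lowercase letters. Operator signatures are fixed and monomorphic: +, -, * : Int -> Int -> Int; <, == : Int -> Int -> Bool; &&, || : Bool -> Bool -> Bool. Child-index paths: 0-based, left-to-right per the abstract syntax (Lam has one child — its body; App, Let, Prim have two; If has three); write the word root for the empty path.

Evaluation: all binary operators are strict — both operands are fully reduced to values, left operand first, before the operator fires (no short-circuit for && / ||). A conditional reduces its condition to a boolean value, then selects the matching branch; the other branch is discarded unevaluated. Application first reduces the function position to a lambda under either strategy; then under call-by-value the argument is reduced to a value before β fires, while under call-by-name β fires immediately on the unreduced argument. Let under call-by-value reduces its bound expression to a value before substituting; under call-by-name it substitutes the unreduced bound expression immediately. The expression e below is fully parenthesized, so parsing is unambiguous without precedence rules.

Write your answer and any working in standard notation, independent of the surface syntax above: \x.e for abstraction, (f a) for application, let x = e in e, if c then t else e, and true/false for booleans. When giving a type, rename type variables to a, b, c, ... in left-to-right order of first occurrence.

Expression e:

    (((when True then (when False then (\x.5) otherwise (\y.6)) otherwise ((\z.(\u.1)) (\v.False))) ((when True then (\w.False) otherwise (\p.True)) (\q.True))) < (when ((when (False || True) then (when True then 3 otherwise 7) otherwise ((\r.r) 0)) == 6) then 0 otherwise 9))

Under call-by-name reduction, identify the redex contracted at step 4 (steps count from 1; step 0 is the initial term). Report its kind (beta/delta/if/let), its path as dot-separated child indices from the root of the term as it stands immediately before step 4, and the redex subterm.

Trace:
step 0: (((if true then (if false then (\x.5) else (\y.6)) else ((\z.(\u.1)) (\v.false))) ((if true then (\w.false) else (\p.true)) (\q.true))) < (if ((if (false || true) then (if true then 3 else 7) else ((\r.r) 0)) == 6) then 0 else 9))
step 1: [if@0.0] (((if false then (\x.5) else (\y.6)) ((if true then (\w.false) else (\p.true)) (\q.true))) < (if ((if (false || true) then (if true then 3 else 7) else ((\r.r) 0)) == 6) then 0 else 9))
step 2: [if@0.0] (((\y.6) ((if true then (\w.false) else (\p.true)) (\q.true))) < (if ((if (false || true) then (if true then 3 else 7) else ((\r.r) 0)) == 6) then 0 else 9))
step 3: [beta@0] (6 < (if ((if (false || true) then (if true then 3 else 7) else ((\r.r) 0)) == 6) then 0 else 9))
step 4: [delta@1.0.0.0] (6 < (if ((if true then (if true then 3 else 7) else ((\r.r) 0)) == 6) then 0 else 9))

Answer: delta at 1.0.0.0 : (false || true)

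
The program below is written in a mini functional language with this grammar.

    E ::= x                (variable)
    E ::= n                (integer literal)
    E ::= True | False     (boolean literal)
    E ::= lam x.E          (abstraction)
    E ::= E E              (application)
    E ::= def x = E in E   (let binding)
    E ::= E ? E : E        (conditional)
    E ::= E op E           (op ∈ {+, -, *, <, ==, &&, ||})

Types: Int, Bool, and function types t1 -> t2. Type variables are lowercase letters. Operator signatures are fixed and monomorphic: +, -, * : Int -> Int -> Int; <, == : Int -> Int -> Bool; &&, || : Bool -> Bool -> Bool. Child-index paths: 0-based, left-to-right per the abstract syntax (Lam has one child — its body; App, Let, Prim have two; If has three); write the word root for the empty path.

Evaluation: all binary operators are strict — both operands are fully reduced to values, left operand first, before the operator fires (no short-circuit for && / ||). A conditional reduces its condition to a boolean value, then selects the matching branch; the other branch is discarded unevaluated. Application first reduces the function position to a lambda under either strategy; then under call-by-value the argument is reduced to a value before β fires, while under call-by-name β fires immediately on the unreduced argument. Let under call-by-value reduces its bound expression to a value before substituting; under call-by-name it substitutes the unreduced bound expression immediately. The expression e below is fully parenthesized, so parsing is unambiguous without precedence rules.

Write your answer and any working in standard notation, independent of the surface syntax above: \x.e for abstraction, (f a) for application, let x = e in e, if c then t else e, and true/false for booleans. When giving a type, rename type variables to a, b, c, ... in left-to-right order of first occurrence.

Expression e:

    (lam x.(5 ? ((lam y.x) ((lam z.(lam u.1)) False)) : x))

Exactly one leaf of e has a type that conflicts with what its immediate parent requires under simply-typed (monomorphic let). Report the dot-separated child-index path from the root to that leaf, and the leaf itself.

Trace:
  unify Int ~ Bool
  FAIL: mismatch Int ~ Bool

Answer: 0.0 : 5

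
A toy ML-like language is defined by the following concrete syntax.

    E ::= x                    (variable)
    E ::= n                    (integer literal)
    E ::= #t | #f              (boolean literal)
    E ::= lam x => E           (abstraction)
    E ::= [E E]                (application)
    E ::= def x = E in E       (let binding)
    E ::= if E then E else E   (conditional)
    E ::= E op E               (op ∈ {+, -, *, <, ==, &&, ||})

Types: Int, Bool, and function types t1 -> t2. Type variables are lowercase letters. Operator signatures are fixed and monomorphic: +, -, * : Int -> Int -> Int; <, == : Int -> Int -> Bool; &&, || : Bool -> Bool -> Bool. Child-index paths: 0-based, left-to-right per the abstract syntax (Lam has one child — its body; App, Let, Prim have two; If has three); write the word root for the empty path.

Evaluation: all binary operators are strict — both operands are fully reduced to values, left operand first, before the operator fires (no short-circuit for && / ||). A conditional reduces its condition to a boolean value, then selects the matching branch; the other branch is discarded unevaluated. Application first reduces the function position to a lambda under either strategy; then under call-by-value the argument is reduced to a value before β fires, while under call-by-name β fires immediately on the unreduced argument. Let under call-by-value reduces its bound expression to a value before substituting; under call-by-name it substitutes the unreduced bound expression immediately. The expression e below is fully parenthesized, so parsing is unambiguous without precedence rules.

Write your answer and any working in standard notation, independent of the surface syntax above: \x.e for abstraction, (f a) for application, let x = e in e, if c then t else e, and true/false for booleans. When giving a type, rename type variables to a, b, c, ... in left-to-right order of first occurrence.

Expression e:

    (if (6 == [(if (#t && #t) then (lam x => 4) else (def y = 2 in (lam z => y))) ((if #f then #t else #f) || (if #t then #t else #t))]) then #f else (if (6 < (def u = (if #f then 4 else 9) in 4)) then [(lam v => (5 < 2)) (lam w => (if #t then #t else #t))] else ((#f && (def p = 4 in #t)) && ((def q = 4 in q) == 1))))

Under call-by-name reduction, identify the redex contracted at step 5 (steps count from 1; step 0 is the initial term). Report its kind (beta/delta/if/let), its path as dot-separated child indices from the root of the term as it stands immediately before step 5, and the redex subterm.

Answer: if at root : (if false then false else (if (6 < (let u = (if false then 4 else 9) in 4)) then ((\v.(5 < 2)) (\w.(if true then true else true))) else ((false && (let p = 4 in true)) && ((let q = 4 in q) == 1))))

Trace:
step 0: (if (6 == ((if (true && true) then (\x.4) else (let y = 2 in (\z.y))) ((if false then true else false) || (if true then true else true)))) then false else (if (6 < (let u = (if false then 4 else 9) in 4)) then ((\v.(5 < 2)) (\w.(if true then true else true))) else ((false && (let p = 4 in true)) && ((let q = 4 in q) == 1))))
step 1: [delta@0.1.0.0] (if (6 == ((if true then (\x.4) else (let y = 2 in (\z.y))) ((if false then true else false) || (if true then true else true)))) then false else (if (6 < (let u = (if false then 4 else 9) in 4)) then ((\v.(5 < 2)) (\w.(if true then true else true))) else ((false && (let p = 4 in true)) && ((let q = 4 in q) == 1))))
step 2: [if@0.1.0] (if (6 == ((\x.4) ((if false then true else false) || (if true then true else true)))) then false else (if (6 < (let u = (if false then 4 else 9) in 4)) then ((\v.(5 < 2)) (\w.(if true then true else true))) else ((false && (let p = 4 in true)) && ((let q = 4 in q) == 1))))
step 3: [beta@0.1] (if (6 == 4) then false else (if (6 < (let u = (if false then 4 else 9) in 4)) then ((\v.(5 < 2)) (\w.(if true then true else true))) else ((false && (let p = 4 in true)) && ((let q = 4 in q) == 1))))
step 4: [delta@0] (if false then false else (if (6 < (let u = (if false then 4 else 9) in 4)) then ((\v.(5 < 2)) (\w.(if true then true else true))) else ((false && (let p = 4 in true)) && ((let q = 4 in q) == 1))))
step 5: [if@root] (if (6 < (let u = (if false then 4 else 9) in 4)) then ((\v.(5 < 2)) (\w.(if true then true else true))) else ((false && (let p = 4 in true)) && ((let q = 4 in q) == 1)))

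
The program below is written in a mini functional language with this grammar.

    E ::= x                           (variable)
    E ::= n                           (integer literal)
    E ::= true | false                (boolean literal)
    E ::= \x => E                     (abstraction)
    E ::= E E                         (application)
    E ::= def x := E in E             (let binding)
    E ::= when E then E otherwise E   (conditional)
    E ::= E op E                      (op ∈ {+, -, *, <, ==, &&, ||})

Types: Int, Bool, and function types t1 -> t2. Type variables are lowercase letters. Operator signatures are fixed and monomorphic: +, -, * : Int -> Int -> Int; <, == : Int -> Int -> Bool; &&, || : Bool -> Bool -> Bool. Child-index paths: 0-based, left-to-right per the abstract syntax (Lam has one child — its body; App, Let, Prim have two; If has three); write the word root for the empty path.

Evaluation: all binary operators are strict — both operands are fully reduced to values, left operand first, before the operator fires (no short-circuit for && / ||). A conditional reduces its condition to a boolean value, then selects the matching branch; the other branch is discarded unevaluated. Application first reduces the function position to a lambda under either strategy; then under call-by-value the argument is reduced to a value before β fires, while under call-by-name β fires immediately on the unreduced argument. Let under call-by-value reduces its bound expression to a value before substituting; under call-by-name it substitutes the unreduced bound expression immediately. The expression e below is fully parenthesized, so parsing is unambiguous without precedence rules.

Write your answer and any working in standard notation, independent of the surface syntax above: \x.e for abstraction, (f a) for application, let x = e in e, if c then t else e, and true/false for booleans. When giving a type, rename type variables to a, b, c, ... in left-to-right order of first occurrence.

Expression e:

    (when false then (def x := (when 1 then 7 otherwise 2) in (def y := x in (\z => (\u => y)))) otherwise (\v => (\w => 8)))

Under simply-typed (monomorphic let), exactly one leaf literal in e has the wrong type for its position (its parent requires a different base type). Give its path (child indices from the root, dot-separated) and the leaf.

Derivation:
  unify Bool ~ Bool
  unify Int ~ Bool
  FAIL: mismatch Int ~ Bool

Answer: 1.0.0 : 1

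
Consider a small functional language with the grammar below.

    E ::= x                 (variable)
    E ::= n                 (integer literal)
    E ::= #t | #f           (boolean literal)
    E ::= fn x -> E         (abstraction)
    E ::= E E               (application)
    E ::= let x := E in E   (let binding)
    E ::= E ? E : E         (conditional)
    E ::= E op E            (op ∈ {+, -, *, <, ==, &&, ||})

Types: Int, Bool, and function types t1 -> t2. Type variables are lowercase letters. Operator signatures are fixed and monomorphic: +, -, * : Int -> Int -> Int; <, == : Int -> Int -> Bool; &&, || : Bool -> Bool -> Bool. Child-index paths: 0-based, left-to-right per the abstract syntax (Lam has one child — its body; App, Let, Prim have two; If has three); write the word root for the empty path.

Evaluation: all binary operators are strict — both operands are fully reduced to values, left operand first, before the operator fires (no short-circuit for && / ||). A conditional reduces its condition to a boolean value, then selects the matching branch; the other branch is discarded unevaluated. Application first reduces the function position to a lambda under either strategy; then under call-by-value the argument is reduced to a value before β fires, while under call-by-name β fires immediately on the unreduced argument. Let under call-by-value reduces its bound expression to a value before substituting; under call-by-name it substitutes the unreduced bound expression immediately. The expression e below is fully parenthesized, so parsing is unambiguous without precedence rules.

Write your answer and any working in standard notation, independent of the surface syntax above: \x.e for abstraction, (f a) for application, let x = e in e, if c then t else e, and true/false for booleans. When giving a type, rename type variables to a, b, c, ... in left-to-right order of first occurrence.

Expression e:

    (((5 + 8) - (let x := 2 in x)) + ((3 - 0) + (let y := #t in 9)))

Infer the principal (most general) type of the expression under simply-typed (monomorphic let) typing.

Trace:
  unify Int ~ Int
  unify Int ~ Int
  unify Int ~ Int
let x : Int
x : Int
  unify Int ~ Int
  unify Int ~ Int
  unify Int ~ Int
  unify Int ~ Int
  unify Int ~ Int
let y : Bool
  unify Int ~ Int
  unify Int ~ Int

Answer: Int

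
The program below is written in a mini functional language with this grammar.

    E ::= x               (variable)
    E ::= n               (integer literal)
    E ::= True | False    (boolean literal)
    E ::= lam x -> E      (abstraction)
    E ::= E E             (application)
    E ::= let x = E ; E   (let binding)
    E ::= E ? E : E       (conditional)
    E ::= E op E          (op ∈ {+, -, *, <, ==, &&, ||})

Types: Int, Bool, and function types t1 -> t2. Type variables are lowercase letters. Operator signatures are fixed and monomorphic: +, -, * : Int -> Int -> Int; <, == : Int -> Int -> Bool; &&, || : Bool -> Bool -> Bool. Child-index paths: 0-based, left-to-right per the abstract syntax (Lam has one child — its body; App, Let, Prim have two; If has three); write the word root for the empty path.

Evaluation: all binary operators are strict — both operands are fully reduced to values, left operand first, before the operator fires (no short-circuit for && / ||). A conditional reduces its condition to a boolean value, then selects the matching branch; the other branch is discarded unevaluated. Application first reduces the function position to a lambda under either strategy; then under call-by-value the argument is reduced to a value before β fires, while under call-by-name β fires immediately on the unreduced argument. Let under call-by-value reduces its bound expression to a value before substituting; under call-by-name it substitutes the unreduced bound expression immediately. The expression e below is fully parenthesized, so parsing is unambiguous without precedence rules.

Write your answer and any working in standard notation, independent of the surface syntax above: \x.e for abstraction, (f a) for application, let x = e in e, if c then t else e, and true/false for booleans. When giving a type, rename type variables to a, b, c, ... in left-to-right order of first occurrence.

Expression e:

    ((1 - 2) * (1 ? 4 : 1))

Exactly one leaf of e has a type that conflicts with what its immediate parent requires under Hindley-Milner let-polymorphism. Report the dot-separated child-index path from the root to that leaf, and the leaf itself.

Derivation:
  unify Int ~ Int
  unify Int ~ Int
  unify Int ~ Int
  unify Int ~ Bool
  FAIL: mismatch Int ~ Bool

Answer: 1.0 : 1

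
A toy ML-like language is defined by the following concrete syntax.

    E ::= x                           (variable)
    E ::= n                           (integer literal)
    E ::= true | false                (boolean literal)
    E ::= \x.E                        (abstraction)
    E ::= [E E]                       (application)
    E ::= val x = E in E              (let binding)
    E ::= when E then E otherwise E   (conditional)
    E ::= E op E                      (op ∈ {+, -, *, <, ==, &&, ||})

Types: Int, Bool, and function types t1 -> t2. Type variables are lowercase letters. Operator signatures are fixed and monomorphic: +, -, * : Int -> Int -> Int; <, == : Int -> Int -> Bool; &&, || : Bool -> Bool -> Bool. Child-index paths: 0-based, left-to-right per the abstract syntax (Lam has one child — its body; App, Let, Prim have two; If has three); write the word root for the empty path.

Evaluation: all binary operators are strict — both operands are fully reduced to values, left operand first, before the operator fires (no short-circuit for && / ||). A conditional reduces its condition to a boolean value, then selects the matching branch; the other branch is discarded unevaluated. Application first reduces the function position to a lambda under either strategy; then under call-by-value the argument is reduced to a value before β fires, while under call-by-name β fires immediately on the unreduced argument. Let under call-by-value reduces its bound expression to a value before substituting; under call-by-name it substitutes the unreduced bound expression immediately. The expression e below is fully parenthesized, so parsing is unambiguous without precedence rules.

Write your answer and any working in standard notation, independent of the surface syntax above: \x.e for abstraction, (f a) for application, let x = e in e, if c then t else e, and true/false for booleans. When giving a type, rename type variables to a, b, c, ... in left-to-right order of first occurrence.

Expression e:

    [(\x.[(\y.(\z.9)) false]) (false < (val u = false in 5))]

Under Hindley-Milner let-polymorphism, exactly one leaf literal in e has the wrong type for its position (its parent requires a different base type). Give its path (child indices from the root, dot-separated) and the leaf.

Working:
\z._ : c -> Int
\y._ : b -> c -> Int
  unify b -> c -> Int ~ Bool -> d
  unify b ~ Bool
  unify c -> Int ~ d
_ _ : c -> Int
\x._ : a -> c -> Int
  unify Bool ~ Int
  FAIL: mismatch Bool ~ Int

Answer: 1.0 : false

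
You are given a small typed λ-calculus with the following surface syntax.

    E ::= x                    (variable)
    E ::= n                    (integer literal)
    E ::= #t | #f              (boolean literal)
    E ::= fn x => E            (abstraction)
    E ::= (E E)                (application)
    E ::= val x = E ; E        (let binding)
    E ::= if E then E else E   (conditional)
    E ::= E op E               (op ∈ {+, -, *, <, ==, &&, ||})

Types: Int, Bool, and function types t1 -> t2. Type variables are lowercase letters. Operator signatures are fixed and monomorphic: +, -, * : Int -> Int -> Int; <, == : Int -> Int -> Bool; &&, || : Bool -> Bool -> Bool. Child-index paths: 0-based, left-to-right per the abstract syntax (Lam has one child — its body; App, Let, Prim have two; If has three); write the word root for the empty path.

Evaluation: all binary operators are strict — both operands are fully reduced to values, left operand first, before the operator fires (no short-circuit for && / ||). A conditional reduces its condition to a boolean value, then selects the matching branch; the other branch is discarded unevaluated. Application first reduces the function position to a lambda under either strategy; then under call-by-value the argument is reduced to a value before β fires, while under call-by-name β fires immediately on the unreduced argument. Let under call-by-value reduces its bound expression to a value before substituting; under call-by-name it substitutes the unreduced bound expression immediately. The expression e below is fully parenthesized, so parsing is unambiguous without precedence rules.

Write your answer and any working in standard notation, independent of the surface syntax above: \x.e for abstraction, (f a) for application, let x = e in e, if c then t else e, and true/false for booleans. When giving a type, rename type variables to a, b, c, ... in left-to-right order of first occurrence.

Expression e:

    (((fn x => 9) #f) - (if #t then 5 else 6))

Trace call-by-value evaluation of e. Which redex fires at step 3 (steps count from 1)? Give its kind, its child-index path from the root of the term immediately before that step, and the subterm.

Answer: delta at root : (9 - 5)

Working:
step 0: (((\x.9) false) - (if true then 5 else 6))
step 1: [beta@0] (9 - (if true then 5 else 6))
step 2: [if@1] (9 - 5)
step 3: [delta@root] 4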